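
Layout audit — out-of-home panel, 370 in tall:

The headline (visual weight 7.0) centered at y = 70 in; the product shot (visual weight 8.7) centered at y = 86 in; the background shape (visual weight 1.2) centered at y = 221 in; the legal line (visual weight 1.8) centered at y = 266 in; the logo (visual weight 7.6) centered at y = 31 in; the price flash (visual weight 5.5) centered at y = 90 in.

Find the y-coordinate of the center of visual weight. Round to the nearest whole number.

y ≈ 85

Σw = 7.0 + 8.7 + 1.2 + 1.8 + 7.6 + 5.5 = 31.8.
y: moment 2712.8 / weight 31.8 ≈ 85.31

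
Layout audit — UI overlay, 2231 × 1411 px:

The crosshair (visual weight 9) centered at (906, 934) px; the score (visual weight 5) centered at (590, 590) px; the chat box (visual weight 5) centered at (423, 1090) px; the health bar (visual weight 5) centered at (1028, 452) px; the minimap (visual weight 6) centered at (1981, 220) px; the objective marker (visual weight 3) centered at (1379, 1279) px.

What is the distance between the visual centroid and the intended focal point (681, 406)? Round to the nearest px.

≈ 488 px

Weights sum to 9 + 5 + 5 + 5 + 6 + 3 = 33.
Σw·x = 34382; x̄ = 34382/33 ≈ 1041.88.
Σw·y = 24223; ȳ = 24223/33 ≈ 734.03.
Relative to (681, 406): Δ = (360.88, 328.03); |Δ| = √(360.88² + 328.03²) ≈ 487.69.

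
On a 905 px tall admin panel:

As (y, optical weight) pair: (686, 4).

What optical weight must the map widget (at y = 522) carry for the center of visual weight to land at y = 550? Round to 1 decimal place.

Known: weight 4 with moment 4·686 = 2744.
Set Σw·y/Σw = 550: (2744 + 522w) = 550·(4 + w).
So w = (550·4 − 2744)/(522 − 550) = -544/-28 ≈ 19.43.

w ≈ 19.4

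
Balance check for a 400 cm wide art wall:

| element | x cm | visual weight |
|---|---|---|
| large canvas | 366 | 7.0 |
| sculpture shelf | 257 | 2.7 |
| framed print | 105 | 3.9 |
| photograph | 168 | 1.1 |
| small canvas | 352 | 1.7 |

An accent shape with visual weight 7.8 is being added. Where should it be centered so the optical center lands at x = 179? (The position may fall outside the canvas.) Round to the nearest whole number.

With the accent shape, Σw becomes 7.0 + 2.7 + 3.9 + 1.1 + 1.7 + 7.8 = 24.2.
Along x: (4448.6 + 7.8·x) / 24.2 = 179 (existing moment 7.0·366 + 2.7·257 + 3.9·105 + 1.1·168 + 1.7·352 = 4448.6) ⇒ x = (4331.8 − 4448.6) / 7.8 ≈ -14.97.

x ≈ -15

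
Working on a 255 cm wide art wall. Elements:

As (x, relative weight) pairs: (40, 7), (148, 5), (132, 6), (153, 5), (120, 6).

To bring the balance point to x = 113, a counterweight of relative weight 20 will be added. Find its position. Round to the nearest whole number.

x ≈ 112

After adding the counterweight, total weight = 7 + 5 + 6 + 5 + 6 + 20 = 49.
x: target moment 49×113 = 5537; current 7·40 + 5·148 + 6·132 + 5·153 + 6·120 = 3297; the counterweight supplies 2240, so x = 2240/20 ≈ 112.00.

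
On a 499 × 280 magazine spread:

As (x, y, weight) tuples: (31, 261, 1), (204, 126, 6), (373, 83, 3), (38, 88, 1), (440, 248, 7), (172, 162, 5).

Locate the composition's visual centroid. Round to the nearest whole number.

(276, 170)

Σw = 1 + 6 + 3 + 1 + 7 + 5 = 23.
Σw·x = 1·31 + 6·204 + 3·373 + 1·38 + 7·440 + 5·172 = 6352, so x̄ = 6352/23 ≈ 276.17.
Σw·y = 1·261 + 6·126 + 3·83 + 1·88 + 7·248 + 5·162 = 3900, so ȳ = 3900/23 ≈ 169.57.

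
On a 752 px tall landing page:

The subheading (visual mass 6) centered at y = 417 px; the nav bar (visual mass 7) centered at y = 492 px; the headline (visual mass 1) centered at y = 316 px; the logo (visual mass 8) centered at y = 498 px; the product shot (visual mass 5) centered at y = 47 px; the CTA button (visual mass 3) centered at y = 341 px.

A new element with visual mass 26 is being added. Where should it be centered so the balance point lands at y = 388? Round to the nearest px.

New total weight: (6 + 7 + 1 + 8 + 5 + 3) + 26 = 56.
Along y: (11504 + 26·y) / 56 = 388 (existing moment 6·417 + 7·492 + 1·316 + 8·498 + 5·47 + 3·341 = 11504) ⇒ y = (21728 − 11504) / 26 ≈ 393.23.

y ≈ 393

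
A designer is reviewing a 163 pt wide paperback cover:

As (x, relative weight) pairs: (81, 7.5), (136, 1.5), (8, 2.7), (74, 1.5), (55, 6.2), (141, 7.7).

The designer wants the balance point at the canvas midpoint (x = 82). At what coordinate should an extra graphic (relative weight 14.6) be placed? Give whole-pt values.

After adding the extra graphic, total weight = 7.5 + 1.5 + 2.7 + 1.5 + 6.2 + 7.7 + 14.6 = 41.7.
x: target moment 41.7×82 = 3419.4; current 7.5·81 + 1.5·136 + 2.7·8 + 1.5·74 + 6.2·55 + 7.7·141 = 2370.8; the extra graphic supplies 1048.6, so x = 1048.6/14.6 ≈ 71.82.

x ≈ 72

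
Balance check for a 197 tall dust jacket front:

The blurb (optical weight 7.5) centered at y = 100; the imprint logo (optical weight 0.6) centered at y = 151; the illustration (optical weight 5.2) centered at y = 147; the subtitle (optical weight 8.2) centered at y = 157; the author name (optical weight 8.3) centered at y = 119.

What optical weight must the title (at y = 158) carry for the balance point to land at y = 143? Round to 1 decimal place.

Existing Σw = 29.8 (7.5 + 0.6 + 5.2 + 8.2 + 8.3); existing moment 7.5·100 + 0.6·151 + 5.2·147 + 8.2·157 + 8.3·119 = 3880.1.
Balance at y = 143 requires (3880.1 + w·158) / (29.8 + w) = 143.
Solving: w = (143·29.8 − 3880.1) / (158 − 143) = 381.3 / 15 ≈ 25.42.

w ≈ 25.4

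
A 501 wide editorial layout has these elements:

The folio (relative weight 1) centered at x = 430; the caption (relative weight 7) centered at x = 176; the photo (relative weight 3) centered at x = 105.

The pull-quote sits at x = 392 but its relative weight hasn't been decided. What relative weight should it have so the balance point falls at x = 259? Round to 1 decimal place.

Known weights sum to 1 + 7 + 3 = 11; their moment is 1·430 + 7·176 + 3·105 = 1977.
For the centroid to hit 259: (1977 + w·392) / (11 + w) = 259.
Solving: w = (259·11 − 1977) / (392 − 259) = 872 / 133 ≈ 6.56.

w ≈ 6.6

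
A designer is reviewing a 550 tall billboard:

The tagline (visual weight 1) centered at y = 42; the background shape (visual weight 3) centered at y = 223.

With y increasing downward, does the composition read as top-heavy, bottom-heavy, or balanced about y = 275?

Σw = 1 + 3 = 4.
y: (1·42 + 3·223) / 4 = 711 / 4 ≈ 177.75
Since 177.8 is above (smaller y than) 275, the composition reads top-heavy.

top-heavy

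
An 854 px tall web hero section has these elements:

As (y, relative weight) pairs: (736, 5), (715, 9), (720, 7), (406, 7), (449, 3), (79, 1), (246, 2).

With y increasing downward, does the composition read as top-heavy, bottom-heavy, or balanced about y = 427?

Σw = 5 + 9 + 7 + 7 + 3 + 1 + 2 = 34.
y: moment 19915 / weight 34 ≈ 585.74
585.7 lies below (larger y than) the midline 427, so the layout is bottom-heavy.

bottom-heavy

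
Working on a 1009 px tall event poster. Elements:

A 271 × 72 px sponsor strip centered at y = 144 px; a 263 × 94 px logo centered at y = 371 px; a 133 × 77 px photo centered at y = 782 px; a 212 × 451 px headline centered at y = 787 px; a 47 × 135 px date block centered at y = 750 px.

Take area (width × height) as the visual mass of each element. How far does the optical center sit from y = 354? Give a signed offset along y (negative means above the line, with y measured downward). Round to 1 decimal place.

Taking area as weight: sponsor strip 271·72 = 19512, logo 263·94 = 24722, photo 133·77 = 10241, headline 212·451 = 95612, date block 47·135 = 6345. Sum 156432.
Σw·y = 19512·144 + 24722·371 + 10241·782 + 95612·787 + 6345·750 = 99995446, so ȳ = 99995446/156432 ≈ 639.23.
Offset from y = 354: 639.23 − 354 ≈ 285.23.

≈ 285.2 px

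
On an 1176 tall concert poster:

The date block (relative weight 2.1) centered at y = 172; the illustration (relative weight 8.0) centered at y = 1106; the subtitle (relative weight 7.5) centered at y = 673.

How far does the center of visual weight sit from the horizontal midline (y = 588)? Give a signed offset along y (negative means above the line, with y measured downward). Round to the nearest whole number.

Σw = 2.1 + 8.0 + 7.5 = 17.6.
y: (2.1·172 + 8.0·1106 + 7.5·673) / 17.6 = 14256.7 / 17.6 ≈ 810.04
Against y = 588, that's 810.04 − 588 = 222.04.

≈ 222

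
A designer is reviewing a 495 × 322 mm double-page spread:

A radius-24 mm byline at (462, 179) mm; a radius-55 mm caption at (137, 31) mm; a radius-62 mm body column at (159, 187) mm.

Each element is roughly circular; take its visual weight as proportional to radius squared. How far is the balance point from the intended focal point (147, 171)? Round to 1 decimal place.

≈ 54.8 mm

Weights ∝ r²: byline 24² = 576, caption 55² = 3025, body column 62² = 3844; Σw = 7445.
x: (576·462 + 3025·137 + 3844·159) / 7445 = 1291733 / 7445 ≈ 173.50
y: (576·179 + 3025·31 + 3844·187) / 7445 = 915707 / 7445 ≈ 123.00
Relative to (147, 171): Δ = (26.50, -48.00); |Δ| = √(26.50² + -48.00²) ≈ 54.83.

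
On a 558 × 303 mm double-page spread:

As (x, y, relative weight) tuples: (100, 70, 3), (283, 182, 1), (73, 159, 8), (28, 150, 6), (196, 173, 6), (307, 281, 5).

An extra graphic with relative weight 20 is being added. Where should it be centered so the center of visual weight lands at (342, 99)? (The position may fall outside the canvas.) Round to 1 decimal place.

(635.6, -7.8)

New total weight: (3 + 1 + 8 + 6 + 6 + 5) + 20 = 49.
x: target moment 49×342 = 16758; current 3·100 + 1·283 + 8·73 + 6·28 + 6·196 + 5·307 = 4046; the extra graphic supplies 12712, so x = 12712/20 ≈ 635.60.
y: target moment 49×99 = 4851; current 3·70 + 1·182 + 8·159 + 6·150 + 6·173 + 5·281 = 5007; the extra graphic supplies -156, so y = -156/20 ≈ -7.80.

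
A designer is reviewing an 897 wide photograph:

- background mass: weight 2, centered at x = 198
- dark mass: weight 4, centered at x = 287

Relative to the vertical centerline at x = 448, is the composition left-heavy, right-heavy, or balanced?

left-heavy

Σw = 2 + 4 = 6.
Σw·x = 2·198 + 4·287 = 1544, so x̄ = 1544/6 ≈ 257.33.
257.3 vs midline 448 → left-heavy.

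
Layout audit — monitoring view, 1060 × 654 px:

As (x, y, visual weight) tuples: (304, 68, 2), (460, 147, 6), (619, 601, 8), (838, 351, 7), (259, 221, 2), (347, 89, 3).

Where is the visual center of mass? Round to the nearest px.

Σw = 2 + 6 + 8 + 7 + 2 + 3 = 28.
x-moment: 2·304 + 6·460 + 8·619 + 7·838 + 2·259 + 3·347 = 15745; centroid 15745/28 ≈ 562.32.
y-moment: 2·68 + 6·147 + 8·601 + 7·351 + 2·221 + 3·89 = 8992; centroid 8992/28 ≈ 321.14.

(562, 321)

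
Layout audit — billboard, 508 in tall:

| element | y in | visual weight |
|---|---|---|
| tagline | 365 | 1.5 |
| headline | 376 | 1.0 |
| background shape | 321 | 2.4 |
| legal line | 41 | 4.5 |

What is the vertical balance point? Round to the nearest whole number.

y ≈ 200

Σw = 1.5 + 1.0 + 2.4 + 4.5 = 9.4.
y: (1.5·365 + 1.0·376 + 2.4·321 + 4.5·41) / 9.4 = 1878.4 / 9.4 ≈ 199.83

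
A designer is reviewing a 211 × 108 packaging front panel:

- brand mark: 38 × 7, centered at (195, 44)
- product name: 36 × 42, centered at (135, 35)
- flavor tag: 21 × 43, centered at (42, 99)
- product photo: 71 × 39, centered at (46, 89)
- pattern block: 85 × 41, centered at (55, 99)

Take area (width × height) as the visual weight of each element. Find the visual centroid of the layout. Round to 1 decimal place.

Taking area as weight: brand mark 38·7 = 266, product name 36·42 = 1512, flavor tag 21·43 = 903, product photo 71·39 = 2769, pattern block 85·41 = 3485. Sum 8935.
x-moment: 266·195 + 1512·135 + 903·42 + 2769·46 + 3485·55 = 612965; centroid 612965/8935 ≈ 68.60.
y-moment: 266·44 + 1512·35 + 903·99 + 2769·89 + 3485·99 = 745477; centroid 745477/8935 ≈ 83.43.

(68.6, 83.4)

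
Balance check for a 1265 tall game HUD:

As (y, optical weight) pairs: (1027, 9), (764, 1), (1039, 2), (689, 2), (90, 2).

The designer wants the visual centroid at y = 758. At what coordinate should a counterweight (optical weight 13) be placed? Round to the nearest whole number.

After adding the counterweight, total weight = 9 + 1 + 2 + 2 + 2 + 13 = 29.
y: target moment 29×758 = 21982; current 9·1027 + 1·764 + 2·1039 + 2·689 + 2·90 = 13643; the counterweight supplies 8339, so y = 8339/13 ≈ 641.46.

y ≈ 641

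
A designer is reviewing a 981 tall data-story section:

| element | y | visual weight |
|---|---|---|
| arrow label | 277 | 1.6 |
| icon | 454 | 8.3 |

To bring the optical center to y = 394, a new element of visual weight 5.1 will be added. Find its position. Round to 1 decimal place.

y ≈ 333.1

After adding the new element, total weight = 1.6 + 8.3 + 5.1 = 15.0.
Along y: (4211.4 + 5.1·y) / 15.0 = 394 (existing moment 1.6·277 + 8.3·454 = 4211.4) ⇒ y = (5910.0 − 4211.4) / 5.1 ≈ 333.06.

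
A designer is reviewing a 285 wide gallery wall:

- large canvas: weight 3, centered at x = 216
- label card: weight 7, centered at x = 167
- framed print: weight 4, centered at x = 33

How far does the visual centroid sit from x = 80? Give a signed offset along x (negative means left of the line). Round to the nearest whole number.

Total weight = 3 + 7 + 4 = 14.
x-moment: 3·216 + 7·167 + 4·33 = 1949; centroid 1949/14 ≈ 139.21.
Difference: 139.21 − 80 ≈ 59.21.

≈ 59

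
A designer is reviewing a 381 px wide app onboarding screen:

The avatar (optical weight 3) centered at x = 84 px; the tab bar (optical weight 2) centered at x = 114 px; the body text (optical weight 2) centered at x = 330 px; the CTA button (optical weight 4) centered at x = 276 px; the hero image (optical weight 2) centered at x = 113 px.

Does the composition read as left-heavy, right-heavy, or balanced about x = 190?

Weights sum to 3 + 2 + 2 + 4 + 2 = 13.
x-moment: 3·84 + 2·114 + 2·330 + 4·276 + 2·113 = 2470; centroid 2470/13 ≈ 190.00.
The centroid 190.00 matches the midline at 190, so the layout is balanced.

balanced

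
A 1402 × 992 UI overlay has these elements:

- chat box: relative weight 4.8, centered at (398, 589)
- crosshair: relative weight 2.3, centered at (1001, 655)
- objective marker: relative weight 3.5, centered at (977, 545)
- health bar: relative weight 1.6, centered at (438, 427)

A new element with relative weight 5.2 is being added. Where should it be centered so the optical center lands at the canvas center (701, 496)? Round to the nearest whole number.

With the new element, Σw becomes 4.8 + 2.3 + 3.5 + 1.6 + 5.2 = 17.4.
Along x: (8333.0 + 5.2·x) / 17.4 = 701 (existing moment 4.8·398 + 2.3·1001 + 3.5·977 + 1.6·438 = 8333.0) ⇒ x = (12197.4 − 8333.0) / 5.2 ≈ 743.15.
Along y: (6924.4 + 5.2·y) / 17.4 = 496 (existing moment 4.8·589 + 2.3·655 + 3.5·545 + 1.6·427 = 6924.4) ⇒ y = (8630.4 − 6924.4) / 5.2 ≈ 328.08.

(743, 328)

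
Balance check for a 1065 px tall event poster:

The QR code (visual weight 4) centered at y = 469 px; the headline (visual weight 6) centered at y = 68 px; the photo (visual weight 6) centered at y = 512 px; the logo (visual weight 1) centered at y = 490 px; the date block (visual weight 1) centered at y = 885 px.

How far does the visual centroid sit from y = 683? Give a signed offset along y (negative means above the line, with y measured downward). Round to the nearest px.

≈ -309 px

Σw = 4 + 6 + 6 + 1 + 1 = 18.
y: (4·469 + 6·68 + 6·512 + 1·490 + 1·885) / 18 = 6731 / 18 ≈ 373.94
Difference: 373.94 − 683 ≈ -309.06.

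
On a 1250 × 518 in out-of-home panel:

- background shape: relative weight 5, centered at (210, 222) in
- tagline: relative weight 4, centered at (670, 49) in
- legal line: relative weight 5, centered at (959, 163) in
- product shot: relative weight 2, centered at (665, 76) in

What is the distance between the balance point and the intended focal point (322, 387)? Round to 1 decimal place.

≈ 382.6 in

Weights sum to 5 + 4 + 5 + 2 = 16.
x: (5·210 + 4·670 + 5·959 + 2·665) / 16 = 9855 / 16 ≈ 615.94
y: (5·222 + 4·49 + 5·163 + 2·76) / 16 = 2273 / 16 ≈ 142.06
From (322, 387): dx = 293.94, dy = -244.94, so the distance is √(dx²+dy²) ≈ 382.61.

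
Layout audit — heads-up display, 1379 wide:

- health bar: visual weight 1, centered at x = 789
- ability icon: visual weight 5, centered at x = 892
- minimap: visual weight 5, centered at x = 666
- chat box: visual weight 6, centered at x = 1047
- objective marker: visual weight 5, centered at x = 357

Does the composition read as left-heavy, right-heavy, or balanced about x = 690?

right-heavy

Weights sum to 1 + 5 + 5 + 6 + 5 = 22.
x: (1·789 + 5·892 + 5·666 + 6·1047 + 5·357) / 22 = 16646 / 22 ≈ 756.64
Since 756.6 is right of 690, the composition reads right-heavy.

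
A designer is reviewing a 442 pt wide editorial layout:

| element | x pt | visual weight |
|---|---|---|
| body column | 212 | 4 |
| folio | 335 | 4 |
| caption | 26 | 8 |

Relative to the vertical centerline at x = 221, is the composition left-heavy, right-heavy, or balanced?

Total weight = 4 + 4 + 8 = 16.
Σw·x = 4·212 + 4·335 + 8·26 = 2396, so x̄ = 2396/16 ≈ 149.75.
149.8 vs midline 221 → left-heavy.

left-heavy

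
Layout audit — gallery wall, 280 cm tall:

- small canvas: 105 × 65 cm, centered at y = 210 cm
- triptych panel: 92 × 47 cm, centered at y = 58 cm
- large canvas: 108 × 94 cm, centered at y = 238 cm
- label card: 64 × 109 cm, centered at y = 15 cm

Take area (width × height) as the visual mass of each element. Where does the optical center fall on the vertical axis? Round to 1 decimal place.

y ≈ 148.7

Areas → weights: small canvas 105·65 = 6825, triptych panel 92·47 = 4324, large canvas 108·94 = 10152, label card 64·109 = 6976; Σw = 28277.
y-moment: 6825·210 + 4324·58 + 10152·238 + 6976·15 = 4204858; centroid 4204858/28277 ≈ 148.70.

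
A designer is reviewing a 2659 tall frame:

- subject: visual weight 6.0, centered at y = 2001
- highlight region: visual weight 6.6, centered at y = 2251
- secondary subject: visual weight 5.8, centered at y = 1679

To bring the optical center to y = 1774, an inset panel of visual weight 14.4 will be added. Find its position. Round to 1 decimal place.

y ≈ 1499.1

After adding the inset panel, total weight = 6.0 + 6.6 + 5.8 + 14.4 = 32.8.
y: target moment 32.8×1774 = 58187.2; current 6.0·2001 + 6.6·2251 + 5.8·1679 = 36600.8; the inset panel supplies 21586.4, so y = 21586.4/14.4 ≈ 1499.06.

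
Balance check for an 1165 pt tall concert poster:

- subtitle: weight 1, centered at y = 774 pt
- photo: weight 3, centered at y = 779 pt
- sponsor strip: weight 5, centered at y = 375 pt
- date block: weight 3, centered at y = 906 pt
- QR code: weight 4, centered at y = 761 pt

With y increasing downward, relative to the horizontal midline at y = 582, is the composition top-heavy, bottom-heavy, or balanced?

bottom-heavy

Σw = 1 + 3 + 5 + 3 + 4 = 16.
Σw·y = 1·774 + 3·779 + 5·375 + 3·906 + 4·761 = 10748, so ȳ = 10748/16 ≈ 671.75.
Since 671.8 is below (larger y than) 582, the composition reads bottom-heavy.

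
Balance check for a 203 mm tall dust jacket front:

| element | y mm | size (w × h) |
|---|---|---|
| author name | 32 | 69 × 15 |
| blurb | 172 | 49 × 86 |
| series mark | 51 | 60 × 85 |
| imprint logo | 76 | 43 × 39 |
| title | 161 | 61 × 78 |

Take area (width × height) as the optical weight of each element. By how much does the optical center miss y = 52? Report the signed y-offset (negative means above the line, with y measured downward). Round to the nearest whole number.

Areas → weights: author name 69·15 = 1035, blurb 49·86 = 4214, series mark 60·85 = 5100, imprint logo 43·39 = 1677, title 61·78 = 4758; Σw = 16784.
y: (1035·32 + 4214·172 + 5100·51 + 1677·76 + 4758·161) / 16784 = 1911518 / 16784 ≈ 113.89
Difference: 113.89 − 52 ≈ 61.89.

≈ 62 mm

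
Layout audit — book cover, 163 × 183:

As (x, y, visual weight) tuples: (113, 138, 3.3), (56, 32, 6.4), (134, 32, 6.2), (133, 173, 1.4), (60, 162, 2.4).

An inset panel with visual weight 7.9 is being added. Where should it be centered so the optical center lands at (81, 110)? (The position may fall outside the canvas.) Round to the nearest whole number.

(43, 196)

After adding the inset panel, total weight = 3.3 + 6.4 + 6.2 + 1.4 + 2.4 + 7.9 = 27.6.
Along x: (1892.3 + 7.9·x) / 27.6 = 81 (existing moment 3.3·113 + 6.4·56 + 6.2·134 + 1.4·133 + 2.4·60 = 1892.3) ⇒ x = (2235.6 − 1892.3) / 7.9 ≈ 43.46.
Along y: (1489.6 + 7.9·y) / 27.6 = 110 (existing moment 3.3·138 + 6.4·32 + 6.2·32 + 1.4·173 + 2.4·162 = 1489.6) ⇒ y = (3036.0 − 1489.6) / 7.9 ≈ 195.75.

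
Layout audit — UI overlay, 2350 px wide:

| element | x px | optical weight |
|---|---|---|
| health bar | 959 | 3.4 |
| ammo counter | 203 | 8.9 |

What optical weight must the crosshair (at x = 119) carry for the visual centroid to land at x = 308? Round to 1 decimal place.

Known weights sum to 3.4 + 8.9 = 12.3; their moment is 3.4·959 + 8.9·203 = 5067.3.
Balance at x = 308 requires (5067.3 + w·119) / (12.3 + w) = 308.
Solving: w = (308·12.3 − 5067.3) / (119 − 308) = -1278.9 / -189 ≈ 6.77.

w ≈ 6.8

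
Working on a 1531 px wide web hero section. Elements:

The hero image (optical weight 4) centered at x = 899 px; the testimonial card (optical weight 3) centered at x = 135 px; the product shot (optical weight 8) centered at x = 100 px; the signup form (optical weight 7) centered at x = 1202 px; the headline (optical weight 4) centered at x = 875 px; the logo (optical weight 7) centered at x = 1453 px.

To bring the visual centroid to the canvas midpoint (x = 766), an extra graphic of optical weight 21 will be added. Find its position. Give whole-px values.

x ≈ 689

With the extra graphic, Σw becomes 4 + 3 + 8 + 7 + 4 + 7 + 21 = 54.
x: target moment 54×766 = 41364; current 4·899 + 3·135 + 8·100 + 7·1202 + 4·875 + 7·1453 = 26886; the extra graphic supplies 14478, so x = 14478/21 ≈ 689.43.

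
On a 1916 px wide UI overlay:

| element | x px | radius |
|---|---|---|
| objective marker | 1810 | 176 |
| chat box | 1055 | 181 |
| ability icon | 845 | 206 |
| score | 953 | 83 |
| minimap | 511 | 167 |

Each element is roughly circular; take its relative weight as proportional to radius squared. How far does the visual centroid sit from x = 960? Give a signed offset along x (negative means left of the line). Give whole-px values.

r² weights: objective marker 176² = 30976, chat box 181² = 32761, ability icon 206² = 42436, score 83² = 6889, minimap 167² = 27889. Total = 140951.
Σw·x = 30976·1810 + 32761·1055 + 42436·845 + 6889·953 + 27889·511 = 147304331, so x̄ = 147304331/140951 ≈ 1045.07.
Difference: 1045.07 − 960 ≈ 85.07.

≈ 85 px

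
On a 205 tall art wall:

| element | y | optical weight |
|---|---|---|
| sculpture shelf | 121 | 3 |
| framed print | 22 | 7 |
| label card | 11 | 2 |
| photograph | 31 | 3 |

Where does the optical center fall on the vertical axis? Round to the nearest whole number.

y ≈ 42

Weights sum to 3 + 7 + 2 + 3 = 15.
y-moment: 3·121 + 7·22 + 2·11 + 3·31 = 632; centroid 632/15 ≈ 42.13.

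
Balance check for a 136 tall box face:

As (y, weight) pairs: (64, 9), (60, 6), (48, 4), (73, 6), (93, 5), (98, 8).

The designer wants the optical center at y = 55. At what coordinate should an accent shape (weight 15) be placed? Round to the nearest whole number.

y ≈ 7

With the accent shape, Σw becomes 9 + 6 + 4 + 6 + 5 + 8 + 15 = 53.
y: target moment 53×55 = 2915; current 9·64 + 6·60 + 4·48 + 6·73 + 5·93 + 8·98 = 2815; the accent shape supplies 100, so y = 100/15 ≈ 6.67.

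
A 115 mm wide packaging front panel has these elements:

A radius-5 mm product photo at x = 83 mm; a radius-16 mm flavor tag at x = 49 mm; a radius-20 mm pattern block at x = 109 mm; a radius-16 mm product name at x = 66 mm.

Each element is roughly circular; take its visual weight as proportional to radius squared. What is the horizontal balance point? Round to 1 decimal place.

r² weights: product photo 5² = 25, flavor tag 16² = 256, pattern block 20² = 400, product name 16² = 256. Total = 937.
x-moment: 25·83 + 256·49 + 400·109 + 256·66 = 75115; centroid 75115/937 ≈ 80.17.

x ≈ 80.2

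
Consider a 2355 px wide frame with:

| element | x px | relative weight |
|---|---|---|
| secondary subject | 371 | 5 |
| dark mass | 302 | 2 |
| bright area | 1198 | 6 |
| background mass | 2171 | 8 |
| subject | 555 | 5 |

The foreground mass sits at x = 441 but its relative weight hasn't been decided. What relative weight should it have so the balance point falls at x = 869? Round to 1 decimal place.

w ≈ 16.8

Fixed elements: Σw = 5 + 2 + 6 + 8 + 5 = 26, Σw·x = 5·371 + 2·302 + 6·1198 + 8·2171 + 5·555 = 29790.
Balance at x = 869 requires (29790 + w·441) / (26 + w) = 869.
So w = (869·26 − 29790)/(441 − 869) = -7196/-428 ≈ 16.81.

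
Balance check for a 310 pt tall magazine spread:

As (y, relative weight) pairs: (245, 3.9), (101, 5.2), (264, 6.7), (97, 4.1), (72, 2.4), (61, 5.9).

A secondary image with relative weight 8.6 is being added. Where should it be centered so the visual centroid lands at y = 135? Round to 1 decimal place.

y ≈ 91.6

New total weight: (3.9 + 5.2 + 6.7 + 4.1 + 2.4 + 5.9) + 8.6 = 36.8.
Along y: (4179.9 + 8.6·y) / 36.8 = 135 (existing moment 3.9·245 + 5.2·101 + 6.7·264 + 4.1·97 + 2.4·72 + 5.9·61 = 4179.9) ⇒ y = (4968.0 − 4179.9) / 8.6 ≈ 91.64.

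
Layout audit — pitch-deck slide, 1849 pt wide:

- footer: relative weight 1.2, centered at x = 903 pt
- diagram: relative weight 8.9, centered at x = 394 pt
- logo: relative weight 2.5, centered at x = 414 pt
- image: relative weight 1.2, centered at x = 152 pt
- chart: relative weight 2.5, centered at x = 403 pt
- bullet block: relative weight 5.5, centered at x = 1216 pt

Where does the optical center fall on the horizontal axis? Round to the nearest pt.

x ≈ 619

Σw = 1.2 + 8.9 + 2.5 + 1.2 + 2.5 + 5.5 = 21.8.
x: moment 13503.1 / weight 21.8 ≈ 619.41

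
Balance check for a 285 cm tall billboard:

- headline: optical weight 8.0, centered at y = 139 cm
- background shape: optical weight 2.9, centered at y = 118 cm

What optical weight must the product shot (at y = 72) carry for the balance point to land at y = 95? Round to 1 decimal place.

w ≈ 18.2

Existing Σw = 10.9 (8.0 + 2.9); existing moment 8.0·139 + 2.9·118 = 1454.2.
Set Σw·y/Σw = 95: (1454.2 + 72w) = 95·(10.9 + w).
Solving: w = (95·10.9 − 1454.2) / (72 − 95) = -418.7 / -23 ≈ 18.20.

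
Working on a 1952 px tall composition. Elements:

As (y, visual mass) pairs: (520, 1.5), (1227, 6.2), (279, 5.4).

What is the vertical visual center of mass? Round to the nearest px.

Σw = 1.5 + 6.2 + 5.4 = 13.1.
y-moment: 1.5·520 + 6.2·1227 + 5.4·279 = 9894.0; centroid 9894.0/13.1 ≈ 755.27.

y ≈ 755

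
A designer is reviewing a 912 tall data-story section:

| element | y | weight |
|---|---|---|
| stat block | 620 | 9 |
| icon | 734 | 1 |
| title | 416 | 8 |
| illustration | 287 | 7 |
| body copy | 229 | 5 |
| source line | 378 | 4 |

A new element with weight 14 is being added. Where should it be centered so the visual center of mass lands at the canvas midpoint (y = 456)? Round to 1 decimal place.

y ≈ 541.4

With the new element, Σw becomes 9 + 1 + 8 + 7 + 5 + 4 + 14 = 48.
Along y: (14308 + 14·y) / 48 = 456 (existing moment 9·620 + 1·734 + 8·416 + 7·287 + 5·229 + 4·378 = 14308) ⇒ y = (21888 − 14308) / 14 ≈ 541.43.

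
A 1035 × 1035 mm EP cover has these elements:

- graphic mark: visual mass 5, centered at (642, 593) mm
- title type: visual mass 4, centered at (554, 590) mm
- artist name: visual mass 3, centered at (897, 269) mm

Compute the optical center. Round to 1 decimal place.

(676.4, 511.0)

Weights sum to 5 + 4 + 3 = 12.
x-moment: 5·642 + 4·554 + 3·897 = 8117; centroid 8117/12 ≈ 676.42.
y-moment: 5·593 + 4·590 + 3·269 = 6132; centroid 6132/12 ≈ 511.00.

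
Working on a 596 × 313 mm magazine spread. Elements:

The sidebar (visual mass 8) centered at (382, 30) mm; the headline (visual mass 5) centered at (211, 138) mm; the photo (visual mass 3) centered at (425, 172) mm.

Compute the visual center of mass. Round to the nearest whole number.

(337, 90)

Total weight = 8 + 5 + 3 = 16.
x: (8·382 + 5·211 + 3·425) / 16 = 5386 / 16 ≈ 336.62
y: (8·30 + 5·138 + 3·172) / 16 = 1446 / 16 ≈ 90.38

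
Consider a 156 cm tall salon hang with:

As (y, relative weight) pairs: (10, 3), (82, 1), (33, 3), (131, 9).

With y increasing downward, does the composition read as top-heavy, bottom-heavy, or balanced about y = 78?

bottom-heavy

Σw = 3 + 1 + 3 + 9 = 16.
y: (3·10 + 1·82 + 3·33 + 9·131) / 16 = 1390 / 16 ≈ 86.88
86.9 lies below (larger y than) the midline 78, so the layout is bottom-heavy.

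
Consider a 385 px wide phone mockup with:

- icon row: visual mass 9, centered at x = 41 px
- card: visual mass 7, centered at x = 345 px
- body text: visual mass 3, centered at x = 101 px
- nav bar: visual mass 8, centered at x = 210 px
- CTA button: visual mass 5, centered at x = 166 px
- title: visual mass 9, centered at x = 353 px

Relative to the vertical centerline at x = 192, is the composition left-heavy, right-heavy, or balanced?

right-heavy

Weights sum to 9 + 7 + 3 + 8 + 5 + 9 = 41.
x: (9·41 + 7·345 + 3·101 + 8·210 + 5·166 + 9·353) / 41 = 8774 / 41 ≈ 214.00
214.0 vs midline 192 → right-heavy.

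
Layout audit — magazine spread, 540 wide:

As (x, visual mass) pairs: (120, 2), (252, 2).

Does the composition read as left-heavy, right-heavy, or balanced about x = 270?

left-heavy

Weights sum to 2 + 2 = 4.
x: (2·120 + 2·252) / 4 = 744 / 4 ≈ 186.00
186.0 vs midline 270 → left-heavy.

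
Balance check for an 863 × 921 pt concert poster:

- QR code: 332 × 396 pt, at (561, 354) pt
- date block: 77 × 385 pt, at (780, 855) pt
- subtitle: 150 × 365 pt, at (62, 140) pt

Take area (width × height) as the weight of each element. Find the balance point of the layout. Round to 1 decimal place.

(464.5, 368.5)

Areas: QR code 332·396 = 131472, date block 77·385 = 29645, subtitle 150·365 = 54750. Total weight = 215867.
x: (131472·561 + 29645·780 + 54750·62) / 215867 = 100273392 / 215867 ≈ 464.51
y: (131472·354 + 29645·855 + 54750·140) / 215867 = 79552563 / 215867 ≈ 368.53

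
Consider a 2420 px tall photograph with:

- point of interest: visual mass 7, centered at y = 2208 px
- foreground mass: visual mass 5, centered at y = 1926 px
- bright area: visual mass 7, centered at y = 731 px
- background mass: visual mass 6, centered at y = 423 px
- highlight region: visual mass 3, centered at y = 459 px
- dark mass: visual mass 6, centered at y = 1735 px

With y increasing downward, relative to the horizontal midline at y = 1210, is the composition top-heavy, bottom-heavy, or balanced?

Weights sum to 7 + 5 + 7 + 6 + 3 + 6 = 34.
y: (7·2208 + 5·1926 + 7·731 + 6·423 + 3·459 + 6·1735) / 34 = 44528 / 34 ≈ 1309.65
1309.6 vs midline 1210 → bottom-heavy.

bottom-heavy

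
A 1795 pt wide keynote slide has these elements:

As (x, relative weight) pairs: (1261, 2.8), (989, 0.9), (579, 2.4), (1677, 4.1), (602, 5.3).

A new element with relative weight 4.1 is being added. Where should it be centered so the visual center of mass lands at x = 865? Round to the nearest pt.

With the new element, Σw becomes 2.8 + 0.9 + 2.4 + 4.1 + 5.3 + 4.1 = 19.6.
x: target moment 19.6×865 = 16954.0; current 2.8·1261 + 0.9·989 + 2.4·579 + 4.1·1677 + 5.3·602 = 15876.8; the new element supplies 1077.2, so x = 1077.2/4.1 ≈ 262.73.

x ≈ 263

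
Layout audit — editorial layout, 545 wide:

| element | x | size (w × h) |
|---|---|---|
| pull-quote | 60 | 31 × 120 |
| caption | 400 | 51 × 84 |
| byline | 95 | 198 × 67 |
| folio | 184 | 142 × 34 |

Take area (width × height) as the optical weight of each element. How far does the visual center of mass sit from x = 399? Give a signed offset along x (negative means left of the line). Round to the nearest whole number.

≈ -242

Areas → weights: pull-quote 31·120 = 3720, caption 51·84 = 4284, byline 198·67 = 13266, folio 142·34 = 4828; Σw = 26098.
x: (3720·60 + 4284·400 + 13266·95 + 4828·184) / 26098 = 4085422 / 26098 ≈ 156.54
Against x = 399, that's 156.54 − 399 = -242.46.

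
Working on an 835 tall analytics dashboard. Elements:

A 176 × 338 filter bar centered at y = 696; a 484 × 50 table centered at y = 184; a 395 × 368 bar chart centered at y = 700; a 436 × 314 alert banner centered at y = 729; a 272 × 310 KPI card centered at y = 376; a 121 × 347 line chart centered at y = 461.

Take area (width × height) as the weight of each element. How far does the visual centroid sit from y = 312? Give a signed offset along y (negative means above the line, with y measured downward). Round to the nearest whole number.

≈ 294

Taking area as weight: filter bar 176·338 = 59488, table 484·50 = 24200, bar chart 395·368 = 145360, alert banner 436·314 = 136904, KPI card 272·310 = 84320, line chart 121·347 = 41987. Sum 492259.
y: (59488·696 + 24200·184 + 145360·700 + 136904·729 + 84320·376 + 41987·461) / 492259 = 298471791 / 492259 ≈ 606.33
Difference: 606.33 − 312 ≈ 294.33.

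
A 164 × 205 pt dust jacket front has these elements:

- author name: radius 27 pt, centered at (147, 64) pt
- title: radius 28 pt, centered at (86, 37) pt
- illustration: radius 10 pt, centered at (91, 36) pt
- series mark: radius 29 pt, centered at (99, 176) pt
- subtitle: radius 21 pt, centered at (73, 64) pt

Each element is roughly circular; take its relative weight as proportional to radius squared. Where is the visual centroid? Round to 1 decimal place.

Weights ∝ r²: author name 27² = 729, title 28² = 784, illustration 10² = 100, series mark 29² = 841, subtitle 21² = 441; Σw = 2895.
x-moment: 729·147 + 784·86 + 100·91 + 841·99 + 441·73 = 299139; centroid 299139/2895 ≈ 103.33.
y-moment: 729·64 + 784·37 + 100·36 + 841·176 + 441·64 = 255504; centroid 255504/2895 ≈ 88.26.

(103.3, 88.3)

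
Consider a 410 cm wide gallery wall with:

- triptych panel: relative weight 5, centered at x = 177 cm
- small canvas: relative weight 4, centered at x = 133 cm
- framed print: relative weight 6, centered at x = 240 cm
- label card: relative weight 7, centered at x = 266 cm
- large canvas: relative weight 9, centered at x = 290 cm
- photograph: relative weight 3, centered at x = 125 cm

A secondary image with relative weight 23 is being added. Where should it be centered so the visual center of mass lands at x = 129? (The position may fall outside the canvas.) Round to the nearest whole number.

After adding the secondary image, total weight = 5 + 4 + 6 + 7 + 9 + 3 + 23 = 57.
Along x: (7704 + 23·x) / 57 = 129 (existing moment 5·177 + 4·133 + 6·240 + 7·266 + 9·290 + 3·125 = 7704) ⇒ x = (7353 − 7704) / 23 ≈ -15.26.

x ≈ -15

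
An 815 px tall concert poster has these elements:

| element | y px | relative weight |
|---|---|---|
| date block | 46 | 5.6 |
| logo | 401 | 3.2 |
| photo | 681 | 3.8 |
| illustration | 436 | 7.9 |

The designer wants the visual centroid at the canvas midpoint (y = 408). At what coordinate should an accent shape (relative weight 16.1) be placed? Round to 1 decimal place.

New total weight: (5.6 + 3.2 + 3.8 + 7.9) + 16.1 = 36.6.
Along y: (7573.0 + 16.1·y) / 36.6 = 408 (existing moment 5.6·46 + 3.2·401 + 3.8·681 + 7.9·436 = 7573.0) ⇒ y = (14932.8 − 7573.0) / 16.1 ≈ 457.13.

y ≈ 457.1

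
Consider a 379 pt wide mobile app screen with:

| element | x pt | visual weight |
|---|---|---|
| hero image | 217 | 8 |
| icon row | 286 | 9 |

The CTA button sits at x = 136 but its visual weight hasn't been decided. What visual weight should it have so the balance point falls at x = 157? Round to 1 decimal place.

Existing Σw = 17 (8 + 9); existing moment 8·217 + 9·286 = 4310.
For the centroid to hit 157: (4310 + w·136) / (17 + w) = 157.
Rearranging, w·(136 − 157) = 157·17 − 4310 = -1641, so w ≈ -1641/-21 = 78.14.

w ≈ 78.1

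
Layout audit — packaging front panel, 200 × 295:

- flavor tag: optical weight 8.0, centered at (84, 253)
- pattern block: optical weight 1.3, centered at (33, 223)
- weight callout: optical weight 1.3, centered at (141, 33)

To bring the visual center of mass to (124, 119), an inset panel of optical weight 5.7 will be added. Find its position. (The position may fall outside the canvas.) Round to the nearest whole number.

With the inset panel, Σw becomes 8.0 + 1.3 + 1.3 + 5.7 = 16.3.
x: target moment 16.3×124 = 2021.2; current 8.0·84 + 1.3·33 + 1.3·141 = 898.2; the inset panel supplies 1123.0, so x = 1123.0/5.7 ≈ 197.02.
y: target moment 16.3×119 = 1939.7; current 8.0·253 + 1.3·223 + 1.3·33 = 2356.8; the inset panel supplies -417.1, so y = -417.1/5.7 ≈ -73.18.

(197, -73)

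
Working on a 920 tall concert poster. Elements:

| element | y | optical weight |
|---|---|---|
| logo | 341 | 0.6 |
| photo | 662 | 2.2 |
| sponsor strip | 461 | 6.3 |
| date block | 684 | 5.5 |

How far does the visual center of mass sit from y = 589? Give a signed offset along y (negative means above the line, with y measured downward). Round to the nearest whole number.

Weights sum to 0.6 + 2.2 + 6.3 + 5.5 = 14.6.
Σw·y = 0.6·341 + 2.2·662 + 6.3·461 + 5.5·684 = 8327.3, so ȳ = 8327.3/14.6 ≈ 570.36.
Against y = 589, that's 570.36 − 589 = -18.64.

≈ -19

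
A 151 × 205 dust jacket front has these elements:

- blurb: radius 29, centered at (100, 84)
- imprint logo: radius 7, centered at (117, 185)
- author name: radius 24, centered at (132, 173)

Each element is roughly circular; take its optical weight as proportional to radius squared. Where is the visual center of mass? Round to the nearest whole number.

r² weights: blurb 29² = 841, imprint logo 7² = 49, author name 24² = 576. Total = 1466.
Σw·x = 841·100 + 49·117 + 576·132 = 165865, so x̄ = 165865/1466 ≈ 113.14.
Σw·y = 841·84 + 49·185 + 576·173 = 179357, so ȳ = 179357/1466 ≈ 122.34.

(113, 122)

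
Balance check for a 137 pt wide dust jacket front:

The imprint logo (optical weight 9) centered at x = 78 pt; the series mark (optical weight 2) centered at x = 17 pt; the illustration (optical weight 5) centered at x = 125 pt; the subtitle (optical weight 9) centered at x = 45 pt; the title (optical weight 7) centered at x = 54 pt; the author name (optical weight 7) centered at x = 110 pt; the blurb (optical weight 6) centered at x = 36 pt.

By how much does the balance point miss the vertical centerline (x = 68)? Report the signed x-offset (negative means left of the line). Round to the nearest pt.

Weights sum to 9 + 2 + 5 + 9 + 7 + 7 + 6 = 45.
Σw·x = 9·78 + 2·17 + 5·125 + 9·45 + 7·54 + 7·110 + 6·36 = 3130, so x̄ = 3130/45 ≈ 69.56.
Against x = 68, that's 69.56 − 68 = 1.56.

≈ 2 pt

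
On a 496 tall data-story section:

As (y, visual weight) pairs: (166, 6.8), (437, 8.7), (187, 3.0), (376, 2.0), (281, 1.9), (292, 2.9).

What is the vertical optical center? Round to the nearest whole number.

Total weight = 6.8 + 8.7 + 3.0 + 2.0 + 1.9 + 2.9 = 25.3.
Σw·y = 7624.4; ȳ = 7624.4/25.3 ≈ 301.36.

y ≈ 301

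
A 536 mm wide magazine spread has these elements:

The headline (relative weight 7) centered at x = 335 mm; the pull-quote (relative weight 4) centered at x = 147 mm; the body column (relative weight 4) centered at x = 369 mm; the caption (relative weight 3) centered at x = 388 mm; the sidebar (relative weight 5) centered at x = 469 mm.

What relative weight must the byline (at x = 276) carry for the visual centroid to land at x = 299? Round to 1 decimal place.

w ≈ 45.3

Fixed elements: Σw = 7 + 4 + 4 + 3 + 5 = 23, Σw·x = 7·335 + 4·147 + 4·369 + 3·388 + 5·469 = 7918.
For the centroid to hit 299: (7918 + w·276) / (23 + w) = 299.
So w = (299·23 − 7918)/(276 − 299) = -1041/-23 ≈ 45.26.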